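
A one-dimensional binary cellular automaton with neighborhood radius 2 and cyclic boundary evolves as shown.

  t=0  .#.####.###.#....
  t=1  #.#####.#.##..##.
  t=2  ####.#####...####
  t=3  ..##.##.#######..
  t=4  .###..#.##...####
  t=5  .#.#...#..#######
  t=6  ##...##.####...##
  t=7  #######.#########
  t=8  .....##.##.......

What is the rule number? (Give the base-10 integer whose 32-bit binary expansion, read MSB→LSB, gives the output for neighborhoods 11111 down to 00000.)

1974184653

  nb #####: next=.  (t=1,i=4, bit31=0)
  nb ####.: next=#  (t=0,i=5, bit30=1)
  nb ###.#: next=#  (t=0,i=6, bit29=1)
  nb ###..: next=#  (t=2,i=9, bit28=1)
  nb ##.##: next=.  (t=0,i=7, bit27=0)
  nb ##.#.: next=#  (t=0,i=11, bit26=1)
  nb ##..#: next=.  (t=1,i=12, bit25=0)
  nb ##...: next=#  (t=2,i=10, bit24=1)
  nb #.###: next=#  (t=0,i=3, bit23=1)
  nb #.##.: next=.  (t=1,i=10, bit22=0)
  nb #.#.#: next=#  (t=1,i=0, bit21=1)
  nb #.#..: next=.  (t=0,i=12, bit20=0)
  nb #..##: next=#  (t=1,i=13, bit19=1)
  nb #..#.: next=.  (t=4,i=5, bit18=0)
  nb #...#: next=#  (t=2,i=11, bit17=1)
  nb #....: next=#  (t=0,i=14, bit16=1)
  nb .####: next=#  (t=0,i=4, bit15=1)
  nb .###.: next=.  (t=0,i=9, bit14=0)
  nb .##.#: next=#  (t=1,i=15, bit13=1)
  nb .##..: next=.  (t=1,i=11, bit12=0)
  nb .#.##: next=#  (t=0,i=2, bit11=1)
  nb .#.#.: next=.  (t=5,i=2, bit10=0)
  nb .#..#: next=#  (t=5,i=8, bit9=1)
  nb .#...: next=.  (t=0,i=13, bit8=0)
  nb ..###: next=#  (t=2,i=13, bit7=1)
  nb ..##.: next=#  (t=1,i=14, bit6=1)
  nb ..#.#: next=.  (t=0,i=1, bit5=0)
  nb ..#..: next=.  (t=5,i=7, bit4=0)
  nb ...##: next=#  (t=2,i=12, bit3=1)
  nb ...#.: next=#  (t=0,i=0, bit2=1)
  nb ....#: next=.  (t=0,i=16, bit1=0)
  nb .....: next=#  (t=0,i=15, bit0=1)
  bits 01110101101010111010101011001101 = 1974184653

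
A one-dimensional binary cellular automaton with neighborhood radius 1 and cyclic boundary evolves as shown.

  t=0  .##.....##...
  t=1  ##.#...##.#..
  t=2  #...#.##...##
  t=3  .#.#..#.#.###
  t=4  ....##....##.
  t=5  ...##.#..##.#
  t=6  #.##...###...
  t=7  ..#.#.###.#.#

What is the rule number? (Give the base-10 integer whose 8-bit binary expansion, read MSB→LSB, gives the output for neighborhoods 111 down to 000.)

  nb ###: next=#  (t=2,i=12, bit7=1)
  nb ##.: next=.  (t=0,i=2, bit6=0)
  nb #.#: next=.  (t=1,i=2, bit5=0)
  nb #..: next=#  (t=0,i=3, bit4=1)
  nb .##: next=#  (t=0,i=1, bit3=1)
  nb .#.: next=.  (t=1,i=3, bit2=0)
  nb ..#: next=#  (t=0,i=0, bit1=1)
  nb ...: next=.  (t=0,i=4, bit0=0)
  bits 10011010 = 154

154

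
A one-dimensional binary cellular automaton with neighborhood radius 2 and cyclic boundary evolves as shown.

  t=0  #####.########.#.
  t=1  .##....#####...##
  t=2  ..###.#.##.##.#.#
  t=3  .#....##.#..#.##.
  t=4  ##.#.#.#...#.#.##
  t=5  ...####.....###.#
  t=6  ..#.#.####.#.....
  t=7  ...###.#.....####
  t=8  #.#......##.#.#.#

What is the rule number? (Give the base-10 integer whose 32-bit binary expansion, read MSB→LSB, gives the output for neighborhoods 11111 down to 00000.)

2469248025

  #####|#  b31=1 t=0,i=2
  ####.|.  b30=0 t=0,i=3
  ###.#|.  b29=0 t=0,i=4
  ###..|#  b28=1 t=1,i=11
  ##.##|.  b27=0 t=0,i=5
  ##.#.|.  b26=0 t=0,i=14
  ##..#|#  b25=1 t=3,i=16
  ##...|#  b24=1 t=1,i=3
  #.###|.  b23=0 t=0,i=0
  #.##.|.  b22=0 t=1,i=1
  #.#.#|#  b21=1 t=0,i=15
  #.#..|.  b20=0 t=2,i=16
  #..##|#  b19=1 t=2,i=1
  #..#.|#  b18=1 t=3,i=0
  #...#|.  b17=0 t=1,i=13
  #....|#  b16=1 t=1,i=4
  .####|#  b15=1 t=0,i=1
  .###.|.  b14=0 t=2,i=3
  .##.#|#  b13=1 t=1,i=16
  .##..|#  b12=1 t=1,i=2
  .#.##|#  b11=1 t=0,i=16
  .#.#.|#  b10=1 t=2,i=15
  .#..#|.  b9=0 t=2,i=0
  .#...|.  b8=0 t=3,i=2
  ..###|.  b7=0 t=1,i=7
  ..##.|.  b6=0 t=1,i=15
  ..#.#|.  b5=0 t=3,i=12
  ..#..|#  b4=1 t=3,i=1
  ...##|#  b3=1 t=1,i=6
  ...#.|.  b2=0 t=4,i=10
  ....#|.  b1=0 t=1,i=5
  .....|#  b0=1 t=5,i=9
  bits 10010011001011011011110000011001 = 2469248025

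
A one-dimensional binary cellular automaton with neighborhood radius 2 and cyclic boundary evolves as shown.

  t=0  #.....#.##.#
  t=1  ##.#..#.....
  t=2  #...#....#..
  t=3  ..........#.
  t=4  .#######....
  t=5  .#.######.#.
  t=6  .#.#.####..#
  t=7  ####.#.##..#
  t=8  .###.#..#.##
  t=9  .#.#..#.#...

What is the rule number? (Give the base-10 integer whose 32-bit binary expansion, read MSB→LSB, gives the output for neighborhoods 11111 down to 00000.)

4054324961

  #####|#  b31=1 t=4,i=3
  ####.|#  b30=1 t=4,i=6
  ###.#|#  b29=1 t=5,i=8
  ###..|#  b28=1 t=4,i=7
  ##.##|.  b27=0 t=0,i=10
  ##.#.|.  b26=0 t=1,i=2
  ##..#|.  b25=0 t=6,i=9
  ##...|#  b24=1 t=0,i=1
  #.###|#  b23=1 t=5,i=3
  #.##.|.  b22=0 t=0,i=8
  #.#.#|#  b21=1 t=6,i=1
  #.#..|.  b20=0 t=1,i=3
  #..##|#  b19=1 t=7,i=10
  #..#.|.  b18=0 t=1,i=5
  #...#|.  b17=0 t=2,i=2
  #....|.  b16=0 t=0,i=2
  .####|.  b15=0 t=4,i=2
  .###.|.  b14=0 t=8,i=2
  .##.#|.  b13=0 t=0,i=9
  .##..|#  b12=1 t=0,i=0
  .#.##|.  b11=0 t=0,i=7
  .#.#.|#  b10=1 t=6,i=0
  .#..#|#  b9=1 t=1,i=4
  .#...|.  b8=0 t=1,i=7
  ..###|#  b7=1 t=4,i=1
  ..##.|#  b6=1 t=1,i=0
  ..#.#|#  b5=1 t=0,i=6
  ..#..|.  b4=0 t=1,i=6
  ...##|.  b3=0 t=1,i=11
  ...#.|.  b2=0 t=0,i=5
  ....#|.  b1=0 t=0,i=4
  .....|#  b0=1 t=0,i=3
  bits 11110001101010000001011011100001 = 4054324961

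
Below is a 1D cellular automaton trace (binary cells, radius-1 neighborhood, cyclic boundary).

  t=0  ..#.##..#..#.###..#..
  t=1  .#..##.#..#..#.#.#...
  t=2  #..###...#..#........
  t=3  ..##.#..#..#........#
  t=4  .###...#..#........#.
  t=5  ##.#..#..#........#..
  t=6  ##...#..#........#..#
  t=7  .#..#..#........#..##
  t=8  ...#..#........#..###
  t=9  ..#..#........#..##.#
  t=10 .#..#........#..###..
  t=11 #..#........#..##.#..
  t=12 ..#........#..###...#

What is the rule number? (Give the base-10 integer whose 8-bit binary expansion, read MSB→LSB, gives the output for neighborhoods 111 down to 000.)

74

  [7] ### => .  t=0,i=14
  [6] ##. => #  t=0,i=5
  [5] #.# => .  t=0,i=3
  [4] #.. => .  t=0,i=6
  [3] .## => #  t=0,i=4
  [2] .#. => .  t=0,i=2
  [1] ..# => #  t=0,i=1
  [0] ... => .  t=0,i=0
  bits 01001010 = 74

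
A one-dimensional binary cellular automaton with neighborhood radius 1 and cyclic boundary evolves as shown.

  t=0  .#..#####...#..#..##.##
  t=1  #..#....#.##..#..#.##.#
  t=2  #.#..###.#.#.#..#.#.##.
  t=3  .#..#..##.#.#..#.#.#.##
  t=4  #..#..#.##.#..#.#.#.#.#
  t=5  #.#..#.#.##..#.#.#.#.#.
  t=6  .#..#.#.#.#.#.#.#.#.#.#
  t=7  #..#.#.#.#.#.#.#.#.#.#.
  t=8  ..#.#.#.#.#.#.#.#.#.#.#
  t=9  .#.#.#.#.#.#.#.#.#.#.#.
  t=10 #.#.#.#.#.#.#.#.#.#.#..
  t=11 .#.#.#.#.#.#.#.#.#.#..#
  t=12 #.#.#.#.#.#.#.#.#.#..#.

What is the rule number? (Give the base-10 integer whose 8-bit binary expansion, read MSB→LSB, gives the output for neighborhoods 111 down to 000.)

99

  [7] ### => .  t=0,i=5
  [6] ##. => #  t=0,i=8
  [5] #.# => #  t=0,i=0
  [4] #.. => .  t=0,i=2
  [3] .## => .  t=0,i=4
  [2] .#. => .  t=0,i=1
  [1] ..# => #  t=0,i=3
  [0] ... => #  t=0,i=10
  bits 01100011 = 99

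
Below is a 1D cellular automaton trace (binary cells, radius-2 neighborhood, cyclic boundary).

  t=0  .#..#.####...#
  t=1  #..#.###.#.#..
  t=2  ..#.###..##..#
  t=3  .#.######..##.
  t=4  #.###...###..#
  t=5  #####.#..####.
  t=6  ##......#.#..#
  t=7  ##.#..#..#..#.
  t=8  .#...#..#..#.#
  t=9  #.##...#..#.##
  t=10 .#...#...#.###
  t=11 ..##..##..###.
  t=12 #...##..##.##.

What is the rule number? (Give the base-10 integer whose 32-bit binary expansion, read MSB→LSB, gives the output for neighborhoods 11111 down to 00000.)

  nb #####: next=.  (t=3,i=5, bit31=0)
  nb ####.: next=.  (t=0,i=8, bit30=0)
  nb ###.#: next=.  (t=1,i=7, bit29=0)
  nb ###..: next=#  (t=0,i=9, bit28=1)
  nb ##.##: next=#  (t=4,i=1, bit27=1)
  nb ##.#.: next=.  (t=1,i=8, bit26=0)
  nb ##..#: next=#  (t=2,i=7, bit25=1)
  nb ##...: next=.  (t=0,i=10, bit24=0)
  nb #.###: next=#  (t=0,i=6, bit23=1)
  nb #.##.: next=.  (t=7,i=0, bit22=0)
  nb #.#.#: next=#  (t=1,i=9, bit21=1)
  nb #.#..: next=.  (t=0,i=1, bit20=0)
  nb #..##: next=#  (t=2,i=8, bit19=1)
  nb #..#.: next=#  (t=0,i=3, bit18=1)
  nb #...#: next=#  (t=0,i=11, bit17=1)
  nb #....: next=#  (t=6,i=3, bit16=1)
  nb .####: next=#  (t=0,i=7, bit15=1)
  nb .###.: next=#  (t=1,i=6, bit14=1)
  nb .##.#: next=#  (t=4,i=0, bit13=1)
  nb .##..: next=.  (t=2,i=10, bit12=0)
  nb .#.##: next=#  (t=0,i=5, bit11=1)
  nb .#.#.: next=#  (t=0,i=0, bit10=1)
  nb .#..#: next=.  (t=0,i=2, bit9=0)
  nb .#...: next=#  (t=8,i=2, bit8=1)
  nb ..###: next=.  (t=4,i=8, bit7=0)
  nb ..##.: next=.  (t=2,i=9, bit6=0)
  nb ..#.#: next=.  (t=0,i=4, bit5=0)
  nb ..#..: next=.  (t=1,i=0, bit4=0)
  nb ...##: next=.  (t=4,i=7, bit3=0)
  nb ...#.: next=.  (t=0,i=12, bit2=0)
  nb ....#: next=#  (t=6,i=6, bit1=1)
  nb .....: next=.  (t=6,i=4, bit0=0)
  bits 00011010101011111110110100000010 = 447737090

447737090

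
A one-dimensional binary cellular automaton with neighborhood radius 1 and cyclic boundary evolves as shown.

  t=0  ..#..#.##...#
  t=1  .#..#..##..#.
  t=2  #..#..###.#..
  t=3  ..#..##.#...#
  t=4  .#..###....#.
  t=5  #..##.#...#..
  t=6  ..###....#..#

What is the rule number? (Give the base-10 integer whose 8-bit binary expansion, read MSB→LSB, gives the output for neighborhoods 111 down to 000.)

  ###|.  b7=0 t=2,i=7
  ##.|#  b6=1 t=0,i=8
  #.#|.  b5=0 t=0,i=6
  #..|.  b4=0 t=0,i=0
  .##|#  b3=1 t=0,i=7
  .#.|.  b2=0 t=0,i=2
  ..#|#  b1=1 t=0,i=1
  ...|.  b0=0 t=0,i=10
  bits 01001010 = 74

74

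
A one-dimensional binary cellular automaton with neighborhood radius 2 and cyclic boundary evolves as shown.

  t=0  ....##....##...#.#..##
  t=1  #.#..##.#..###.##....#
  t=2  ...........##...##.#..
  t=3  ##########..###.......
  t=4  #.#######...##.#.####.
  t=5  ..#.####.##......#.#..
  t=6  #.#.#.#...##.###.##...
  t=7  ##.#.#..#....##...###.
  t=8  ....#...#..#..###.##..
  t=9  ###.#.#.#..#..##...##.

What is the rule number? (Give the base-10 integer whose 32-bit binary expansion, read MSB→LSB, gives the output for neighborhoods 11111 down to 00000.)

3246544051

  nb #####: next=#  (t=3,i=2, bit31=1)
  nb ####.: next=#  (t=3,i=8, bit30=1)
  nb ###.#: next=.  (t=1,i=13, bit29=0)
  nb ###..: next=.  (t=3,i=9, bit28=0)
  nb ##.##: next=.  (t=1,i=14, bit27=0)
  nb ##.#.: next=.  (t=1,i=1, bit26=0)
  nb ##..#: next=.  (t=3,i=10, bit25=0)
  nb ##...: next=#  (t=0,i=0, bit24=1)
  nb #.###: next=#  (t=4,i=2, bit23=1)
  nb #.##.: next=.  (t=1,i=15, bit22=0)
  nb #.#.#: next=.  (t=4,i=0, bit21=0)
  nb #.#..: next=.  (t=0,i=17, bit20=0)
  nb #..##: next=.  (t=0,i=19, bit19=0)
  nb #..#.: next=.  (t=7,i=7, bit18=0)
  nb #...#: next=#  (t=0,i=13, bit17=1)
  nb #....: next=.  (t=0,i=1, bit16=0)
  nb .####: next=.  (t=3,i=1, bit15=0)
  nb .###.: next=#  (t=1,i=12, bit14=1)
  nb .##.#: next=.  (t=1,i=0, bit13=0)
  nb .##..: next=#  (t=0,i=5, bit12=1)
  nb .#.##: next=.  (t=4,i=1, bit11=0)
  nb .#.#.: next=#  (t=0,i=16, bit10=1)
  nb .#..#: next=.  (t=0,i=18, bit9=0)
  nb .#...: next=.  (t=2,i=20, bit8=0)
  nb ..###: next=#  (t=1,i=11, bit7=1)
  nb ..##.: next=.  (t=0,i=4, bit6=0)
  nb ..#.#: next=#  (t=0,i=15, bit5=1)
  nb ..#..: next=#  (t=7,i=8, bit4=1)
  nb ...##: next=.  (t=0,i=3, bit3=0)
  nb ...#.: next=.  (t=0,i=14, bit2=0)
  nb ....#: next=#  (t=0,i=2, bit1=1)
  nb .....: next=#  (t=2,i=0, bit0=1)
  bits 11000001100000100101010010110011 = 3246544051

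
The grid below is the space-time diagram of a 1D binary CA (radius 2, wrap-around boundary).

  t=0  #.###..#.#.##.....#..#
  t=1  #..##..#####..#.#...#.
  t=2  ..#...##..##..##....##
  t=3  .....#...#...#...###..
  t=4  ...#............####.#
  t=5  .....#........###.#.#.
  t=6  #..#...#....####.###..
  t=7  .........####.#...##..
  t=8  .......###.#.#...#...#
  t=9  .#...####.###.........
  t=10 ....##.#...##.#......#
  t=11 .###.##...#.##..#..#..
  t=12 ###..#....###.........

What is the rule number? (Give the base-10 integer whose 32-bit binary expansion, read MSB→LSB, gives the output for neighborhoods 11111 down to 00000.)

1416195242

  ##### -> .   bit 31 = 0  t=1,i=9
  ####. -> #   bit 30 = 1  t=1,i=10
  ###.# -> .   bit 29 = 0  t=4,i=19
  ###.. -> #   bit 28 = 1  t=0,i=4
  ##.## -> .   bit 27 = 0  t=0,i=1
  ##.#. -> #   bit 26 = 1  t=4,i=20
  ##..# -> .   bit 25 = 0  t=0,i=5
  ##... -> .   bit 24 = 0  t=0,i=13
  #.### -> .   bit 23 = 0  t=0,i=2
  #.##. -> #   bit 22 = 1  t=0,i=11
  #.#.# -> #   bit 21 = 1  t=0,i=9
  #.#.. -> .   bit 20 = 0  t=1,i=0
  #..## -> #   bit 19 = 1  t=0,i=20
  #..#. -> .   bit 18 = 0  t=0,i=6
  #...# -> .   bit 17 = 0  t=1,i=18
  #.... -> #   bit 16 = 1  t=0,i=14
  .#### -> .   bit 15 = 0  t=1,i=8
  .###. -> #   bit 14 = 1  t=0,i=3
  .##.# -> #   bit 13 = 1  t=0,i=0
  .##.. -> .   bit 12 = 0  t=0,i=12
  .#.## -> #   bit 11 = 1  t=0,i=10
  .#.#. -> #   bit 10 = 1  t=0,i=8
  .#..# -> .   bit 9 = 0  t=0,i=19
  .#... -> .   bit 8 = 0  t=1,i=17
  ..### -> #   bit 7 = 1  t=1,i=7
  ..##. -> .   bit 6 = 0  t=0,i=21
  ..#.# -> #   bit 5 = 1  t=0,i=7
  ..#.. -> .   bit 4 = 0  t=0,i=18
  ...## -> #   bit 3 = 1  t=2,i=5
  ...#. -> .   bit 2 = 0  t=0,i=17
  ....# -> #   bit 1 = 1  t=0,i=16
  ..... -> .   bit 0 = 0  t=0,i=15
  bits 01010100011010010110110010101010 = 1416195242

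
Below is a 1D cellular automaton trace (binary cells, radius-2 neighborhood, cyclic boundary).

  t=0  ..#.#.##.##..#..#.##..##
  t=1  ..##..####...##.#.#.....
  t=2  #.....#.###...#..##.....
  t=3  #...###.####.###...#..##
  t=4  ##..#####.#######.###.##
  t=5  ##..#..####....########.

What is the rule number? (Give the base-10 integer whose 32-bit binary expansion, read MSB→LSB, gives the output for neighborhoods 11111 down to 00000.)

  nb #####: next=.  (t=4,i=6, bit31=0)
  nb ####.: next=#  (t=1,i=8, bit30=1)
  nb ###.#: next=#  (t=3,i=6, bit29=1)
  nb ###..: next=#  (t=1,i=9, bit28=1)
  nb ##.##: next=#  (t=0,i=8, bit27=1)
  nb ##.#.: next=.  (t=1,i=15, bit26=0)
  nb ##..#: next=.  (t=0,i=0, bit25=0)
  nb ##...: next=#  (t=1,i=10, bit24=1)
  nb #.###: next=#  (t=2,i=8, bit23=1)
  nb #.##.: next=#  (t=0,i=6, bit22=1)
  nb #.#.#: next=.  (t=0,i=4, bit21=0)
  nb #.#..: next=#  (t=1,i=18, bit20=1)
  nb #..##: next=.  (t=0,i=21, bit19=0)
  nb #..#.: next=.  (t=0,i=1, bit18=0)
  nb #...#: next=.  (t=1,i=11, bit17=0)
  nb #....: next=.  (t=1,i=20, bit16=0)
  nb .####: next=.  (t=1,i=7, bit15=0)
  nb .###.: next=#  (t=2,i=9, bit14=1)
  nb .##.#: next=#  (t=0,i=7, bit13=1)
  nb .##..: next=.  (t=0,i=10, bit12=0)
  nb .#.##: next=.  (t=0,i=5, bit11=0)
  nb .#.#.: next=#  (t=0,i=3, bit10=1)
  nb .#..#: next=#  (t=0,i=14, bit9=1)
  nb .#...: next=.  (t=1,i=19, bit8=0)
  nb ..###: next=#  (t=1,i=6, bit7=1)
  nb ..##.: next=.  (t=0,i=22, bit6=0)
  nb ..#.#: next=#  (t=0,i=2, bit5=1)
  nb ..#..: next=#  (t=0,i=13, bit4=1)
  nb ...##: next=.  (t=1,i=1, bit3=0)
  nb ...#.: next=#  (t=2,i=5, bit2=1)
  nb ....#: next=#  (t=1,i=0, bit1=1)
  nb .....: next=.  (t=1,i=21, bit0=0)
  bits 01111001110100000110011010110110 = 2043700918

2043700918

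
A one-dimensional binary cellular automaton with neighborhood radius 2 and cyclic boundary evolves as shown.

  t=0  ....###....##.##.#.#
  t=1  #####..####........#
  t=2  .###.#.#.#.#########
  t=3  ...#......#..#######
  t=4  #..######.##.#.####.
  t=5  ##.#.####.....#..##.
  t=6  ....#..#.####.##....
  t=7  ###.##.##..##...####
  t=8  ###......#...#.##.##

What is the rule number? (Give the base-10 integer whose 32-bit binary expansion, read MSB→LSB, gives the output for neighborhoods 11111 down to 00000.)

3809545147

  #####|#  b31=1 t=1,i=1
  ####.|#  b30=1 t=1,i=3
  ###.#|#  b29=1 t=2,i=3
  ###..|.  b28=0 t=0,i=6
  ##.##|.  b27=0 t=0,i=13
  ##.#.|.  b26=0 t=0,i=16
  ##..#|#  b25=1 t=1,i=5
  ##...|#  b24=1 t=0,i=7
  #.###|.  b23=0 t=2,i=1
  #.##.|.  b22=0 t=0,i=14
  #.#.#|.  b21=0 t=0,i=17
  #.#..|#  b20=1 t=0,i=19
  #..##|.  b19=0 t=1,i=6
  #..#.|.  b18=0 t=6,i=6
  #...#|.  b17=0 t=3,i=1
  #....|#  b16=1 t=0,i=1
  .####|.  b15=0 t=1,i=0
  .###.|.  b14=0 t=0,i=5
  .##.#|.  b13=0 t=0,i=12
  .##..|.  b12=0 t=6,i=15
  .#.##|#  b11=1 t=2,i=10
  .#.#.|.  b10=0 t=0,i=18
  .#..#|#  b9=1 t=3,i=11
  .#...|#  b8=1 t=0,i=0
  ..###|#  b7=1 t=0,i=4
  ..##.|.  b6=0 t=0,i=11
  ..#.#|#  b5=1 t=6,i=7
  ..#..|#  b4=1 t=3,i=3
  ...##|#  b3=1 t=0,i=3
  ...#.|.  b2=0 t=3,i=2
  ....#|#  b1=1 t=0,i=2
  .....|#  b0=1 t=1,i=13
  bits 11100011000100010000101110111011 = 3809545147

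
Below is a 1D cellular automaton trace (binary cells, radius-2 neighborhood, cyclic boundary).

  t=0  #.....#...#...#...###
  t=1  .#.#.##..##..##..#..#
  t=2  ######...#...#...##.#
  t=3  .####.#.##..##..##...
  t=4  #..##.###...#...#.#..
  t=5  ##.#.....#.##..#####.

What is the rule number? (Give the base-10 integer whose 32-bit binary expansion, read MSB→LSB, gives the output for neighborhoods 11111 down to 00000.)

3782217341

  [31] ##### => #  t=2,i=1
  [30] ####. => #  t=0,i=20
  [29] ###.# => #  t=3,i=4
  [28] ###.. => .  t=0,i=0
  [27] ##.## => .  t=2,i=19
  [26] ##.#. => .  t=3,i=5
  [25] ##..# => .  t=1,i=7
  [24] ##... => #  t=0,i=1
  [23] #.### => .  t=2,i=20
  [22] #.##. => #  t=1,i=5
  [21] #.#.# => #  t=1,i=1
  [20] #.#.. => #  t=4,i=18
  [19] #..## => .  t=1,i=8
  [18] #..#. => .  t=1,i=16
  [17] #...# => .  t=0,i=8
  [16] #.... => .  t=0,i=2
  [15] .#### => .  t=0,i=19
  [14] .###. => .  t=4,i=7
  [13] .##.# => .  t=2,i=18
  [12] .##.. => .  t=1,i=6
  [11] .#.## => #  t=1,i=4
  [10] .#.#. => #  t=1,i=0
  [9] .#..# => #  t=1,i=18
  [8] .#... => .  t=0,i=7
  [7] ..### => .  t=0,i=18
  [6] ..##. => #  t=1,i=9
  [5] ..#.# => #  t=1,i=20
  [4] ..#.. => #  t=0,i=6
  [3] ...## => #  t=0,i=17
  [2] ...#. => #  t=0,i=5
  [1] ....# => .  t=0,i=4
  [0] ..... => #  t=0,i=3
  bits 11100001011100000000111001111101 = 3782217341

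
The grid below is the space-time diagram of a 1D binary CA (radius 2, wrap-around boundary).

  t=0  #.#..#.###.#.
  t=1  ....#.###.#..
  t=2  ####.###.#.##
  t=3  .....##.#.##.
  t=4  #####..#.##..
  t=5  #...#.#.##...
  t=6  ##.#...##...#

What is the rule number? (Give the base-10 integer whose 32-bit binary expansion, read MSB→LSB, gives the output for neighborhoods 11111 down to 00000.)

348473759

  [31] ##### => .  t=2,i=0
  [30] ####. => .  t=2,i=2
  [29] ###.# => .  t=0,i=9
  [28] ###.. => #  t=4,i=4
  [27] ##.## => .  t=2,i=4
  [26] ##.#. => #  t=0,i=10
  [25] ##..# => .  t=4,i=5
  [24] ##... => .  t=3,i=12
  [23] #.### => #  t=0,i=7
  [22] #.##. => #  t=3,i=10
  [21] #.#.# => .  t=0,i=0
  [20] #.#.. => .  t=0,i=2
  [19] #..## => .  t=4,i=12
  [18] #..#. => #  t=0,i=4
  [17] #...# => .  t=5,i=2
  [16] #.... => #  t=1,i=12
  [15] .#### => .  t=2,i=12
  [14] .###. => #  t=0,i=8
  [13] .##.# => .  t=3,i=6
  [12] .##.. => .  t=3,i=11
  [11] .#.## => #  t=0,i=6
  [10] .#.#. => .  t=0,i=1
  [9] .#..# => .  t=0,i=3
  [8] .#... => #  t=1,i=11
  [7] ..### => #  t=4,i=0
  [6] ..##. => .  t=3,i=5
  [5] ..#.# => .  t=0,i=5
  [4] ..#.. => #  t=5,i=0
  [3] ...## => #  t=3,i=4
  [2] ...#. => #  t=1,i=3
  [1] ....# => #  t=1,i=2
  [0] ..... => #  t=1,i=0
  bits 00010100110001010100100110011111 = 348473759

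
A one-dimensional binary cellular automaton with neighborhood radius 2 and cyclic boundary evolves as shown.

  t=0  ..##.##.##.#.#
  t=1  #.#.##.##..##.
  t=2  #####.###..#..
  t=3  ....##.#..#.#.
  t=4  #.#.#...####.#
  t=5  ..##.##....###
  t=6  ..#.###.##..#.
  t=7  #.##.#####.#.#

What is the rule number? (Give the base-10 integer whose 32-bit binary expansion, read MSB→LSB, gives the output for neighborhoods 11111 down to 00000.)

  [31] ##### => .  t=2,i=2
  [30] ####. => .  t=2,i=3
  [29] ###.# => #  t=2,i=4
  [28] ###.. => .  t=2,i=8
  [27] ##.## => #  t=0,i=4
  [26] ##.#. => .  t=0,i=10
  [25] ##..# => .  t=1,i=9
  [24] ##... => .  t=5,i=7
  [23] #.### => .  t=2,i=6
  [22] #.##. => #  t=0,i=5
  [21] #.#.# => #  t=0,i=11
  [20] #.#.. => .  t=0,i=13
  [19] #..## => .  t=0,i=1
  [18] #..#. => #  t=2,i=10
  [17] #...# => #  t=4,i=6
  [16] #.... => #  t=3,i=0
  [15] .#### => .  t=2,i=1
  [14] .###. => #  t=2,i=7
  [13] .##.# => .  t=0,i=3
  [12] .##.. => #  t=1,i=8
  [11] .#.## => #  t=1,i=3
  [10] .#.#. => #  t=0,i=12
  [9] .#..# => #  t=0,i=0
  [8] .#... => #  t=3,i=13
  [7] ..### => .  t=2,i=0
  [6] ..##. => #  t=0,i=2
  [5] ..#.# => #  t=3,i=10
  [4] ..#.. => .  t=2,i=11
  [3] ...## => .  t=3,i=3
  [2] ...#. => .  t=6,i=1
  [1] ....# => #  t=3,i=2
  [0] ..... => .  t=3,i=1
  bits 00101000011001110101111101100010 = 677863266

677863266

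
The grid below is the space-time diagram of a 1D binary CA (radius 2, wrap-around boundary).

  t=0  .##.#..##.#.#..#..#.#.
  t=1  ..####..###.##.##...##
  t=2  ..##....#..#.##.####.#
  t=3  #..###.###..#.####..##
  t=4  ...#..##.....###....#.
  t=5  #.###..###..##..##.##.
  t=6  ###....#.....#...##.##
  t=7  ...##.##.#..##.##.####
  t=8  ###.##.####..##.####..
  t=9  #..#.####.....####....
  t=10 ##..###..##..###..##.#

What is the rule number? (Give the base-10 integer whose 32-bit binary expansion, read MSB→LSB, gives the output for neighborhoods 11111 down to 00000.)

  #####|.  b31=0 t=6,i=0
  ####.|.  b30=0 t=1,i=4
  ###.#|.  b29=0 t=1,i=10
  ###..|.  b28=0 t=1,i=5
  ##.##|#  b27=1 t=1,i=11
  ##.#.|#  b26=1 t=0,i=3
  ##..#|.  b25=0 t=1,i=0
  ##...|#  b24=1 t=1,i=17
  #.###|#  b23=1 t=2,i=16
  #.##.|.  b22=0 t=1,i=12
  #.#.#|#  b21=1 t=0,i=10
  #.#..|#  b20=1 t=0,i=4
  #..##|.  b19=0 t=0,i=0
  #..#.|.  b18=0 t=0,i=14
  #...#|#  b17=1 t=1,i=18
  #....|#  b16=1 t=2,i=5
  .####|#  b15=1 t=1,i=3
  .###.|.  b14=0 t=1,i=9
  .##.#|#  b13=1 t=0,i=2
  .##..|#  b12=1 t=1,i=16
  .#.##|#  b11=1 t=2,i=12
  .#.#.|.  b10=0 t=0,i=11
  .#..#|#  b9=1 t=0,i=5
  .#...|.  b8=0 t=4,i=21
  ..###|#  b7=1 t=1,i=2
  ..##.|.  b6=0 t=0,i=1
  ..#.#|.  b5=0 t=0,i=18
  ..#..|#  b4=1 t=0,i=15
  ...##|#  b3=1 t=1,i=19
  ...#.|#  b2=1 t=2,i=7
  ....#|.  b1=0 t=2,i=6
  .....|.  b0=0 t=4,i=10
  bits 00001101101100111011101010011100 = 229882524

229882524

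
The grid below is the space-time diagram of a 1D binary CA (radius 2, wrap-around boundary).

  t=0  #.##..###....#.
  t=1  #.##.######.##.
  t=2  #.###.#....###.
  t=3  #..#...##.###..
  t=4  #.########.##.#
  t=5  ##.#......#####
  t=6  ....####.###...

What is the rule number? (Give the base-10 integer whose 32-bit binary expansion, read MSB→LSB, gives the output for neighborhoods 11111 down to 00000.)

  [31] ##### => .  t=1,i=7
  [30] ####. => .  t=1,i=9
  [29] ###.# => .  t=1,i=10
  [28] ###.. => #  t=0,i=8
  [27] ##.## => #  t=1,i=4
  [26] ##.#. => .  t=1,i=14
  [25] ##..# => .  t=0,i=4
  [24] ##... => #  t=0,i=9
  [23] #.### => .  t=1,i=5
  [22] #.##. => #  t=0,i=2
  [21] #.#.# => #  t=0,i=0
  [20] #.#.. => .  t=2,i=6
  [19] #..## => #  t=0,i=5
  [18] #..#. => #  t=3,i=2
  [17] #...# => #  t=3,i=5
  [16] #.... => #  t=0,i=10
  [15] .#### => #  t=1,i=6
  [14] .###. => #  t=0,i=7
  [13] .##.# => #  t=1,i=3
  [12] .##.. => #  t=0,i=3
  [11] .#.## => .  t=0,i=1
  [10] .#.#. => .  t=0,i=14
  [9] .#..# => .  t=3,i=1
  [8] .#... => #  t=2,i=7
  [7] ..### => #  t=0,i=6
  [6] ..##. => #  t=3,i=7
  [5] ..#.# => #  t=0,i=13
  [4] ..#.. => #  t=3,i=0
  [3] ...## => #  t=2,i=10
  [2] ...#. => #  t=0,i=12
  [1] ....# => .  t=0,i=11
  [0] ..... => #  t=5,i=6
  bits 00011001011011111111000111111101 = 426766845

426766845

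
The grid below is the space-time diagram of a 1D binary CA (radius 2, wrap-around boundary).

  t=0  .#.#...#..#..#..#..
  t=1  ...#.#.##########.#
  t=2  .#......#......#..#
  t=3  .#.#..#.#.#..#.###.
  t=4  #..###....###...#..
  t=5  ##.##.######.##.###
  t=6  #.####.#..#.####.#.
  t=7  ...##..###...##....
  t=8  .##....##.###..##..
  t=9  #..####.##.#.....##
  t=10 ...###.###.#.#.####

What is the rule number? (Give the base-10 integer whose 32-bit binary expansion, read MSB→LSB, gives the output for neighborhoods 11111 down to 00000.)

  ##### -> .   bit 31 = 0  t=1,i=9
  ####. -> #   bit 30 = 1  t=1,i=15
  ###.# -> .   bit 29 = 0  t=1,i=16
  ###.. -> .   bit 28 = 0  t=3,i=17
  ##.## -> #   bit 27 = 1  t=5,i=2
  ##.#. -> .   bit 26 = 0  t=1,i=17
  ##..# -> .   bit 25 = 0  t=3,i=18
  ##... -> #   bit 24 = 1  t=4,i=6
  #.### -> .   bit 23 = 0  t=1,i=7
  #.##. -> #   bit 22 = 1  t=5,i=3
  #.#.# -> .   bit 21 = 0  t=1,i=5
  #.#.. -> #   bit 20 = 1  t=0,i=3
  #..## -> .   bit 19 = 0  t=4,i=2
  #..#. -> #   bit 18 = 1  t=0,i=9
  #...# -> #   bit 17 = 1  t=0,i=5
  #.... -> #   bit 16 = 1  t=2,i=3
  .#### -> #   bit 15 = 1  t=1,i=8
  .###. -> #   bit 14 = 1  t=3,i=16
  .##.# -> #   bit 13 = 1  t=5,i=4
  .##.. -> .   bit 12 = 0  t=7,i=4
  .#.## -> .   bit 11 = 0  t=1,i=6
  .#.#. -> .   bit 10 = 0  t=0,i=2
  .#..# -> #   bit 9 = 1  t=0,i=8
  .#... -> .   bit 8 = 0  t=0,i=4
  ..### -> #   bit 7 = 1  t=4,i=3
  ..##. -> .   bit 6 = 0  t=7,i=3
  ..#.# -> .   bit 5 = 0  t=0,i=1
  ..#.. -> #   bit 4 = 1  t=0,i=7
  ...## -> #   bit 3 = 1  t=4,i=9
  ...#. -> .   bit 2 = 0  t=0,i=0
  ....# -> #   bit 1 = 1  t=2,i=6
  ..... -> .   bit 0 = 0  t=2,i=4
  bits 01001001010101111110001010011010 = 1230496410

1230496410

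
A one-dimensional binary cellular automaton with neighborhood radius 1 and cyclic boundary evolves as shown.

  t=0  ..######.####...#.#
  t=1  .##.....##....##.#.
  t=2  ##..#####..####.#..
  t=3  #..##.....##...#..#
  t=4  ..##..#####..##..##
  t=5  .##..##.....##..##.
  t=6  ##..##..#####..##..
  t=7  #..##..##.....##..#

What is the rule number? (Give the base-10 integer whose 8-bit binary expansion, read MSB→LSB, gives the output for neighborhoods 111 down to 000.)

43

  ### -> .   bit 7 = 0  t=0,i=3
  ##. -> .   bit 6 = 0  t=0,i=7
  #.# -> #   bit 5 = 1  t=0,i=8
  #.. -> .   bit 4 = 0  t=0,i=0
  .## -> #   bit 3 = 1  t=0,i=2
  .#. -> .   bit 2 = 0  t=0,i=16
  ..# -> #   bit 1 = 1  t=0,i=1
  ... -> #   bit 0 = 1  t=0,i=14
  bits 00101011 = 43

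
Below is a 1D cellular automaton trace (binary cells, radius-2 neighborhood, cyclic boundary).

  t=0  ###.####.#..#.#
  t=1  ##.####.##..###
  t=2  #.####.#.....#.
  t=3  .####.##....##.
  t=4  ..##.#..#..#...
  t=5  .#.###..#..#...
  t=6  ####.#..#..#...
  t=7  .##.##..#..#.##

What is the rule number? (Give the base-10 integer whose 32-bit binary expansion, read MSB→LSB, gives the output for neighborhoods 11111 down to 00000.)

1569892412

  [31] ##### => .  t=1,i=14
  [30] ####. => #  t=0,i=1
  [29] ###.# => .  t=0,i=2
  [28] ###.. => #  t=5,i=5
  [27] ##.## => #  t=0,i=3
  [26] ##.#. => #  t=0,i=8
  [25] ##..# => .  t=1,i=10
  [24] ##... => #  t=3,i=8
  [23] #.### => #  t=0,i=4
  [22] #.##. => .  t=1,i=8
  [21] #.#.# => .  t=2,i=0
  [20] #.#.. => #  t=0,i=9
  [19] #..## => .  t=1,i=11
  [18] #..#. => .  t=0,i=11
  [17] #...# => #  t=6,i=13
  [16] #.... => .  t=2,i=9
  [15] .#### => #  t=0,i=0
  [14] .###. => .  t=5,i=4
  [13] .##.# => #  t=4,i=3
  [12] .##.. => .  t=1,i=9
  [11] .#.## => #  t=0,i=13
  [10] .#.#. => .  t=2,i=14
  [9] .#..# => .  t=0,i=10
  [8] .#... => .  t=2,i=8
  [7] ..### => .  t=1,i=12
  [6] ..##. => .  t=3,i=12
  [5] ..#.# => #  t=0,i=12
  [4] ..#.. => #  t=4,i=8
  [3] ...## => #  t=3,i=11
  [2] ...#. => #  t=2,i=12
  [1] ....# => .  t=2,i=11
  [0] ..... => .  t=2,i=10
  bits 01011101100100101010100000111100 = 1569892412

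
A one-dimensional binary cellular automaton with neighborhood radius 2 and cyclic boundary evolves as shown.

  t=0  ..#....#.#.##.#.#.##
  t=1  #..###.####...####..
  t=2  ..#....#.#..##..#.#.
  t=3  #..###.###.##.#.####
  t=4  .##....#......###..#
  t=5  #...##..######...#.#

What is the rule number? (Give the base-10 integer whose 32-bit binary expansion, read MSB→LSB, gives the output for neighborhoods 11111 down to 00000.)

  #####|.  b31=0 t=3,i=18
  ####.|#  b30=1 t=1,i=9
  ###.#|.  b29=0 t=1,i=5
  ###..|.  b28=0 t=1,i=10
  ##.##|.  b27=0 t=1,i=6
  ##.#.|.  b26=0 t=0,i=13
  ##..#|#  b25=1 t=0,i=0
  ##...|.  b24=0 t=1,i=11
  #.###|#  b23=1 t=1,i=7
  #.##.|.  b22=0 t=0,i=11
  #.#.#|#  b21=1 t=0,i=9
  #.#..|#  b20=1 t=2,i=9
  #..##|#  b19=1 t=1,i=2
  #..#.|.  b18=0 t=0,i=1
  #...#|#  b17=1 t=1,i=12
  #....|#  b16=1 t=0,i=4
  .####|.  b15=0 t=1,i=8
  .###.|.  b14=0 t=1,i=4
  .##.#|.  b13=0 t=0,i=12
  .##..|.  b12=0 t=0,i=19
  .#.##|#  b11=1 t=0,i=10
  .#.#.|#  b10=1 t=0,i=8
  .#..#|.  b9=0 t=1,i=1
  .#...|#  b8=1 t=0,i=3
  ..###|.  b7=0 t=1,i=3
  ..##.|#  b6=1 t=2,i=12
  ..#.#|#  b5=1 t=0,i=7
  ..#..|.  b4=0 t=0,i=2
  ...##|#  b3=1 t=1,i=13
  ...#.|.  b2=0 t=0,i=6
  ....#|#  b1=1 t=0,i=5
  .....|#  b0=1 t=4,i=10
  bits 01000010101110110000110101101011 = 1119554923

1119554923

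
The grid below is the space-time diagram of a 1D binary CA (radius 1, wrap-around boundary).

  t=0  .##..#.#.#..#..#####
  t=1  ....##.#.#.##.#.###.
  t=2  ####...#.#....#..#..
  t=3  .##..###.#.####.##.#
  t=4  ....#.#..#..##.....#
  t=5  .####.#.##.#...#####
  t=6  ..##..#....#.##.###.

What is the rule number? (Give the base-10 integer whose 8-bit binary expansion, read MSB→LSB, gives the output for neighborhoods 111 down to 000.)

  ### -> #   bit 7 = 1  t=0,i=16
  ##. -> .   bit 6 = 0  t=0,i=2
  #.# -> .   bit 5 = 0  t=0,i=0
  #.. -> .   bit 4 = 0  t=0,i=3
  .## -> .   bit 3 = 0  t=0,i=1
  .#. -> #   bit 2 = 1  t=0,i=5
  ..# -> #   bit 1 = 1  t=0,i=4
  ... -> #   bit 0 = 1  t=1,i=0
  bits 10000111 = 135

135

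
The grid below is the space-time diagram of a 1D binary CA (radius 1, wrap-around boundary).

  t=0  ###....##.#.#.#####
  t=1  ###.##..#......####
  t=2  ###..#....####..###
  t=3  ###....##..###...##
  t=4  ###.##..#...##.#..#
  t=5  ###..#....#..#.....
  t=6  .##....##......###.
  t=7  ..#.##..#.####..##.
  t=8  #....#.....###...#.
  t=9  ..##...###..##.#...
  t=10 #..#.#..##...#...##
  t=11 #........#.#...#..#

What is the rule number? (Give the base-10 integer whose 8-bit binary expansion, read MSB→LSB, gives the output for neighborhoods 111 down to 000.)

193

  ### -> #   bit 7 = 1  t=0,i=0
  ##. -> #   bit 6 = 1  t=0,i=2
  #.# -> .   bit 5 = 0  t=0,i=9
  #.. -> .   bit 4 = 0  t=0,i=3
  .## -> .   bit 3 = 0  t=0,i=7
  .#. -> .   bit 2 = 0  t=0,i=10
  ..# -> .   bit 1 = 0  t=0,i=6
  ... -> #   bit 0 = 1  t=0,i=4
  bits 11000001 = 193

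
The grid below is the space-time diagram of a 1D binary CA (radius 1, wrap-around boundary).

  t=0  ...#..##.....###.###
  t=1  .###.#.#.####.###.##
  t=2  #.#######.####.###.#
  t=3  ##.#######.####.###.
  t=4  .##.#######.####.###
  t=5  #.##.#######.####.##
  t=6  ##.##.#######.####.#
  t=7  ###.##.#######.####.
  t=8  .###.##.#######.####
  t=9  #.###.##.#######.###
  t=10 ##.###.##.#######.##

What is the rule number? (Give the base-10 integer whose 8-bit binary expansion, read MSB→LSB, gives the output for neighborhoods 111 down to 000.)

231

  ###|#  b7=1 t=0,i=14
  ##.|#  b6=1 t=0,i=7
  #.#|#  b5=1 t=0,i=16
  #..|.  b4=0 t=0,i=0
  .##|.  b3=0 t=0,i=6
  .#.|#  b2=1 t=0,i=3
  ..#|#  b1=1 t=0,i=2
  ...|#  b0=1 t=0,i=1
  bits 11100111 = 231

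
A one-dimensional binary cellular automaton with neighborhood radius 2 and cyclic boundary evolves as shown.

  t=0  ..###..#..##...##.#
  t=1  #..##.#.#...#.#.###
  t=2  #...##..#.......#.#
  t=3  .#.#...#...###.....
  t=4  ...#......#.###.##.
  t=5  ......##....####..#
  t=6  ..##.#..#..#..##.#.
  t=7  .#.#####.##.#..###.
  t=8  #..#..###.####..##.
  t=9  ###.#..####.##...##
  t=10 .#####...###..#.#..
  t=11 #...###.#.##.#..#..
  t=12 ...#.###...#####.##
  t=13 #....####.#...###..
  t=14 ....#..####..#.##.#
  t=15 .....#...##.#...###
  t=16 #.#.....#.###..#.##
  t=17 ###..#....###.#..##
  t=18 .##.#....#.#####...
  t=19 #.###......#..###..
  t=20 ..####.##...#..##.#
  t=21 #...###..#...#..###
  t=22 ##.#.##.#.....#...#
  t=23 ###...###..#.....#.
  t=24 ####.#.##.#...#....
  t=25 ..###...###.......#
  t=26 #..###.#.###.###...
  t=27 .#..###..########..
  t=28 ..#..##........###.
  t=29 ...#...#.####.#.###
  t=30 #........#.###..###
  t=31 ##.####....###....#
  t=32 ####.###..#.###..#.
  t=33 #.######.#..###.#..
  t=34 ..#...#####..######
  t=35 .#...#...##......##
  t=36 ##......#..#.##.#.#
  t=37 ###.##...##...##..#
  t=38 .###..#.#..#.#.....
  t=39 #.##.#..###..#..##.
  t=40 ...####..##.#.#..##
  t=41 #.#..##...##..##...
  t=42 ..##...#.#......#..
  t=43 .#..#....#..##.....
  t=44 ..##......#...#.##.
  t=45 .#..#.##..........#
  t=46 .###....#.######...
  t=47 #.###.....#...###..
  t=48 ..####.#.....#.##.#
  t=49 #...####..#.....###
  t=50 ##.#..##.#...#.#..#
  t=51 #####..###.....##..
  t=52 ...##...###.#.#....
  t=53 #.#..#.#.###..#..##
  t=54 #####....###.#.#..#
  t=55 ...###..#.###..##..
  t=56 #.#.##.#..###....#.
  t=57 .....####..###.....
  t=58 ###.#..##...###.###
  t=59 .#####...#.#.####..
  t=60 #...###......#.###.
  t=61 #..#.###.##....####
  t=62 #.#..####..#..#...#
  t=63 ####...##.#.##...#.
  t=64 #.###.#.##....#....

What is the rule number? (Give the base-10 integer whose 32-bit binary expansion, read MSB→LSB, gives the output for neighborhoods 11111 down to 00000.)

  #####|.  b31=0 t=7,i=5
  ####.|#  b30=1 t=1,i=18
  ###.#|#  b29=1 t=4,i=14
  ###..|#  b28=1 t=0,i=4
  ##.##|#  b27=1 t=4,i=15
  ##.#.|#  b26=1 t=0,i=17
  ##..#|.  b25=0 t=0,i=5
  ##...|#  b24=1 t=0,i=12
  #.###|#  b23=1 t=1,i=16
  #.##.|.  b22=0 t=2,i=18
  #.#.#|.  b21=0 t=1,i=6
  #.#..|#  b20=1 t=0,i=18
  #..##|.  b19=0 t=0,i=1
  #..#.|#  b18=1 t=0,i=6
  #...#|.  b17=0 t=0,i=13
  #....|.  b16=0 t=2,i=10
  .####|.  b15=0 t=1,i=17
  .###.|#  b14=1 t=0,i=3
  .##.#|#  b13=1 t=0,i=16
  .##..|.  b12=0 t=0,i=11
  .#.##|.  b11=0 t=1,i=15
  .#.#.|.  b10=0 t=1,i=7
  .#..#|#  b9=1 t=0,i=0
  .#...|.  b8=0 t=1,i=9
  ..###|.  b7=0 t=0,i=2
  ..##.|.  b6=0 t=0,i=10
  ..#.#|.  b5=0 t=1,i=12
  ..#..|.  b4=0 t=0,i=7
  ...##|#  b3=1 t=0,i=14
  ...#.|.  b2=0 t=1,i=11
  ....#|.  b1=0 t=2,i=14
  .....|#  b0=1 t=2,i=11
  bits 01111101100101000110001000001001 = 2106876425

2106876425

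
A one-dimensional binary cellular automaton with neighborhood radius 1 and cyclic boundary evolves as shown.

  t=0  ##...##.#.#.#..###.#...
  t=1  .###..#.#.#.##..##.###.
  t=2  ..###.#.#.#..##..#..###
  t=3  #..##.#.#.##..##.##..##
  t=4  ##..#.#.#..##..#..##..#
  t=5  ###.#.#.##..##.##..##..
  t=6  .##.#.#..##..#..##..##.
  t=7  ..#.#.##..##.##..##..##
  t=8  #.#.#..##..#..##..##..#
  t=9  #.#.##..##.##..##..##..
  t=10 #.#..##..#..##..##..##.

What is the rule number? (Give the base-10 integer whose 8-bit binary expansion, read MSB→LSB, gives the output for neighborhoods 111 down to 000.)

  ### -> #   bit 7 = 1  t=0,i=16
  ##. -> #   bit 6 = 1  t=0,i=1
  #.# -> .   bit 5 = 0  t=0,i=7
  #.. -> #   bit 4 = 1  t=0,i=2
  .## -> .   bit 3 = 0  t=0,i=0
  .#. -> #   bit 2 = 1  t=0,i=8
  ..# -> .   bit 1 = 0  t=0,i=4
  ... -> #   bit 0 = 1  t=0,i=3
  bits 11010101 = 213

213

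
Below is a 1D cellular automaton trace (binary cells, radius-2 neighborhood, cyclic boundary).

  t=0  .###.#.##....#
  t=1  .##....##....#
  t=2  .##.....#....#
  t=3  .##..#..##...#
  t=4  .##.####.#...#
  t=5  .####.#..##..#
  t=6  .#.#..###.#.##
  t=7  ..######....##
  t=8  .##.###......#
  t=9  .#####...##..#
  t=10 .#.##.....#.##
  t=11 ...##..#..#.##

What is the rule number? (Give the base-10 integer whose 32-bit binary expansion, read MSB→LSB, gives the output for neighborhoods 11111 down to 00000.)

3369891761

  #####|#  b31=1 t=7,i=4
  ####.|#  b30=1 t=4,i=6
  ###.#|.  b29=0 t=0,i=3
  ###..|.  b28=0 t=7,i=7
  ##.##|#  b27=1 t=4,i=3
  ##.#.|.  b26=0 t=0,i=4
  ##..#|.  b25=0 t=3,i=3
  ##...|.  b24=0 t=0,i=9
  #.###|#  b23=1 t=0,i=1
  #.##.|#  b22=1 t=0,i=7
  #.#.#|.  b21=0 t=0,i=5
  #.#..|#  b20=1 t=4,i=9
  #..##|#  b19=1 t=3,i=7
  #..#.|#  b18=1 t=3,i=4
  #...#|.  b17=0 t=3,i=11
  #....|.  b16=0 t=0,i=10
  .####|.  b15=0 t=4,i=5
  .###.|#  b14=1 t=0,i=2
  .##.#|#  b13=1 t=4,i=2
  .##..|#  b12=1 t=0,i=8
  .#.##|.  b11=0 t=0,i=0
  .#.#.|#  b10=1 t=6,i=2
  .#..#|#  b9=1 t=3,i=6
  .#...|#  b8=1 t=2,i=9
  ..###|#  b7=1 t=6,i=6
  ..##.|.  b6=0 t=1,i=7
  ..#.#|#  b5=1 t=0,i=13
  ..#..|#  b4=1 t=2,i=8
  ...##|.  b3=0 t=1,i=6
  ...#.|.  b2=0 t=0,i=12
  ....#|.  b1=0 t=0,i=11
  .....|#  b0=1 t=2,i=5
  bits 11001000110111000111011110110001 = 3369891761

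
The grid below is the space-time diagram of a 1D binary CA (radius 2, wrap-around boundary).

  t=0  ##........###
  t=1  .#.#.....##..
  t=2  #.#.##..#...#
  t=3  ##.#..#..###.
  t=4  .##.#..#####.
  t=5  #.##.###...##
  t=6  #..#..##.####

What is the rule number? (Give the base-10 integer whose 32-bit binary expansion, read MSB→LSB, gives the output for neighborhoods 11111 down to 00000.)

906719116

  ##### -> .   bit 31 = 0  t=0,i=12
  ####. -> .   bit 30 = 0  t=0,i=0
  ###.# -> #   bit 29 = 1  t=3,i=11
  ###.. -> #   bit 28 = 1  t=0,i=1
  ##.## -> .   bit 27 = 0  t=3,i=12
  ##.#. -> #   bit 26 = 1  t=2,i=1
  ##..# -> #   bit 25 = 1  t=2,i=6
  ##... -> .   bit 24 = 0  t=0,i=2
  #.### -> .   bit 23 = 0  t=5,i=5
  #.##. -> .   bit 22 = 0  t=2,i=4
  #.#.# -> .   bit 21 = 0  t=2,i=2
  #.#.. -> .   bit 20 = 0  t=1,i=3
  #..## -> #   bit 19 = 1  t=3,i=8
  #..#. -> .   bit 18 = 0  t=2,i=7
  #...# -> #   bit 17 = 1  t=1,i=12
  #.... -> #   bit 16 = 1  t=0,i=3
  .#### -> .   bit 15 = 0  t=0,i=11
  .###. -> #   bit 14 = 1  t=3,i=10
  .##.# -> #   bit 13 = 1  t=2,i=0
  .##.. -> .   bit 12 = 0  t=1,i=10
  .#.## -> #   bit 11 = 1  t=2,i=3
  .#.#. -> #   bit 10 = 1  t=1,i=2
  .#..# -> #   bit 9 = 1  t=3,i=4
  .#... -> #   bit 8 = 1  t=1,i=4
  ..### -> #   bit 7 = 1  t=0,i=10
  ..##. -> .   bit 6 = 0  t=1,i=9
  ..#.# -> .   bit 5 = 0  t=1,i=1
  ..#.. -> .   bit 4 = 0  t=2,i=8
  ...## -> #   bit 3 = 1  t=0,i=9
  ...#. -> #   bit 2 = 1  t=1,i=0
  ....# -> .   bit 1 = 0  t=0,i=8
  ..... -> .   bit 0 = 0  t=0,i=4
  bits 00110110000010110110111110001100 = 906719116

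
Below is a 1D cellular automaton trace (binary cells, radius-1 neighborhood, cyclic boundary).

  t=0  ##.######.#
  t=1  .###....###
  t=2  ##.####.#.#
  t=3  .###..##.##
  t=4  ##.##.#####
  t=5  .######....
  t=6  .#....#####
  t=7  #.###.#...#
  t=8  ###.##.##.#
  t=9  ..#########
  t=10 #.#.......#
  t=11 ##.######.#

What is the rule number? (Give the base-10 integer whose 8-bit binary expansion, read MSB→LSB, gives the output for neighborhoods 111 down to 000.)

121

  ###|.  b7=0 t=0,i=0
  ##.|#  b6=1 t=0,i=1
  #.#|#  b5=1 t=0,i=2
  #..|#  b4=1 t=1,i=4
  .##|#  b3=1 t=0,i=3
  .#.|.  b2=0 t=2,i=8
  ..#|.  b1=0 t=1,i=7
  ...|#  b0=1 t=1,i=5
  bits 01111001 = 121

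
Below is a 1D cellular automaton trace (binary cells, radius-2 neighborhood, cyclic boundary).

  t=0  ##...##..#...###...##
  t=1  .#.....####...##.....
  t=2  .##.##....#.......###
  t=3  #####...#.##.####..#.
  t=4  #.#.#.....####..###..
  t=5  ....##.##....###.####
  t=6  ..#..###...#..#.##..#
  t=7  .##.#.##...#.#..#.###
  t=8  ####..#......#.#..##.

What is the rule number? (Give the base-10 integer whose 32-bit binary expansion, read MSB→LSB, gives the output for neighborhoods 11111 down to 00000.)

  ##### -> #   bit 31 = 1  t=3,i=2
  ####. -> .   bit 30 = 0  t=0,i=0
  ###.# -> .   bit 29 = 0  t=2,i=20
  ###.. -> #   bit 28 = 1  t=0,i=1
  ##.## -> #   bit 27 = 1  t=2,i=0
  ##.#. -> #   bit 26 = 1  t=7,i=3
  ##..# -> #   bit 25 = 1  t=0,i=7
  ##... -> .   bit 24 = 0  t=0,i=2
  #.### -> #   bit 23 = 1  t=3,i=0
  #.##. -> #   bit 22 = 1  t=2,i=1
  #.#.# -> .   bit 21 = 0  t=4,i=2
  #.#.. -> #   bit 20 = 1  t=4,i=4
  #..## -> #   bit 19 = 1  t=4,i=15
  #..#. -> #   bit 18 = 1  t=0,i=8
  #...# -> .   bit 17 = 0  t=0,i=3
  #.... -> .   bit 16 = 0  t=1,i=3
  .#### -> .   bit 15 = 0  t=0,i=20
  .###. -> #   bit 14 = 1  t=0,i=14
  .##.# -> #   bit 13 = 1  t=2,i=2
  .##.. -> .   bit 12 = 0  t=0,i=6
  .#.## -> .   bit 11 = 0  t=3,i=9
  .#.#. -> .   bit 10 = 0  t=4,i=1
  .#..# -> .   bit 9 = 0  t=6,i=0
  .#... -> #   bit 8 = 1  t=0,i=10
  ..### -> .   bit 7 = 0  t=0,i=13
  ..##. -> .   bit 6 = 0  t=0,i=5
  ..#.# -> .   bit 5 = 0  t=3,i=8
  ..#.. -> #   bit 4 = 1  t=0,i=9
  ...## -> .   bit 3 = 0  t=0,i=4
  ...#. -> .   bit 2 = 0  t=1,i=0
  ....# -> #   bit 1 = 1  t=1,i=5
  ..... -> #   bit 0 = 1  t=1,i=4
  bits 10011110110111000110000100010011 = 2665242899

2665242899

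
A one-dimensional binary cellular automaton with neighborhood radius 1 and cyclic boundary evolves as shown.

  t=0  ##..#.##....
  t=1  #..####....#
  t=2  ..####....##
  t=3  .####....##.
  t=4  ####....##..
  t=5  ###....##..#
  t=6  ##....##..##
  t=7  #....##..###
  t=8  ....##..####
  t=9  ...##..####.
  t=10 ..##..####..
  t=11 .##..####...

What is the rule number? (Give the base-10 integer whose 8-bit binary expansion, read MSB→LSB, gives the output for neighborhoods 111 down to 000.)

  [7] ### => #  t=1,i=4
  [6] ##. => .  t=0,i=1
  [5] #.# => #  t=0,i=5
  [4] #.. => .  t=0,i=2
  [3] .## => #  t=0,i=0
  [2] .#. => #  t=0,i=4
  [1] ..# => #  t=0,i=3
  [0] ... => .  t=0,i=9
  bits 10101110 = 174

174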